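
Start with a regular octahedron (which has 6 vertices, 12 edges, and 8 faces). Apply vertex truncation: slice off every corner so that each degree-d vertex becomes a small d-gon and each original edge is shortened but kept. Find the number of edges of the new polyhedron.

36

Truncation replaces each original edge-end by a new vertex, so V′ = 2E = 24.
Each original edge survives, and each old vertex of degree d contributes d new edges; summing degrees gives Σd = 2E, so E′ = E + 2E = 3E = 36.
Each original face survives and each original vertex becomes one new face: F′ = F + V = 14.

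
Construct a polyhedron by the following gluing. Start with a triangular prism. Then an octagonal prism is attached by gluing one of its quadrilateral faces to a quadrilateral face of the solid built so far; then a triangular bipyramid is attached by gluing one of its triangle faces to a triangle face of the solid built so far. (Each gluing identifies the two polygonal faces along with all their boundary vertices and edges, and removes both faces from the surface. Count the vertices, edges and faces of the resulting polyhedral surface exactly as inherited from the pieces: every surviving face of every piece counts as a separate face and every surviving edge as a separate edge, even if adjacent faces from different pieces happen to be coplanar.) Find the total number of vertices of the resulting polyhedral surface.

20

A triangular prism: V=6, E=9, F=5.
Attach an octagonal prism (V=16, E=24, F=10) along a 4-gon: merge 4 vertices and 4 edges, delete both glued faces → V=18, E=29, F=13.
Attach a triangular bipyramid (V=5, E=9, F=6) along a 3-gon: merge 3 vertices and 3 edges, delete both glued faces → V=20, E=35, F=17.
Check: V − E + F = 20 − 35 + 17 = 2.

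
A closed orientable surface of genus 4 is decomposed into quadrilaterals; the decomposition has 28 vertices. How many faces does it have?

χ = 2 − 2·4 = -6, and every face is a square so 4F = 2E.
V − E + F = -6 with E = 4F/2 gives 28 − (4/2 − 1)·F = -6, so F = 34 and E = 68.

34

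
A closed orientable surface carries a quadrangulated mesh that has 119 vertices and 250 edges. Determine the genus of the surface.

Every face is a square and each edge borders two faces, so 4F = 2·250, giving F = 125.
χ = V − E + F = 119 − 250 + 125 = -6.
For a closed orientable surface χ = 2 − 2g, so g = (2 − (-6))/2 = 4.

4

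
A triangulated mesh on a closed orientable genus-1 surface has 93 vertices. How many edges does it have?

279

χ = 2 − 2·1 = 0, and every face is a triangle so 3F = 2E.
V − E + F = 0 with E = 3F/2 gives 93 − (3/2 − 1)·F = 0, so F = 186 and E = 279.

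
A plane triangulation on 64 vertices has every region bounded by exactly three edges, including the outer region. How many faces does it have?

124

In a plane triangulation 3F = 2E and V − E + F = 2, so F = 2V − 4 = 2·64 − 4 = 124.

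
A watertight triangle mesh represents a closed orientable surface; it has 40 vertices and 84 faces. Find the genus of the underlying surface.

Every face is a triangle, so 2E = 3·84 = 252, giving E = 126.
χ = V − E + F = 40 − 126 + 84 = -2.
For a closed orientable surface χ = 2 − 2g, so g = (2 − (-2))/2 = 2.

2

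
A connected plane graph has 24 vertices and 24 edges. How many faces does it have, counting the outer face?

Euler's formula for a connected plane graph: V − E + F = 2, so F = 2 − 24 + 24 = 2.

2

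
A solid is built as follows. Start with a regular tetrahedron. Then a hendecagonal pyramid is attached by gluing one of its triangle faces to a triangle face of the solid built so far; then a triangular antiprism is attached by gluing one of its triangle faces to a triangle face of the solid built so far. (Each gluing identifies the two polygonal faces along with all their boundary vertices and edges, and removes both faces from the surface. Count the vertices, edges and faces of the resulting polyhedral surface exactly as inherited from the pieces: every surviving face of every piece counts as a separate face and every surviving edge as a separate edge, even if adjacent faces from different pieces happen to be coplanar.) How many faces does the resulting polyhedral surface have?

A regular tetrahedron: V=4, E=6, F=4.
Attach a hendecagonal pyramid (V=12, E=22, F=12) along a 3-gon: merge 3 vertices and 3 edges, delete both glued faces → V=13, E=25, F=14.
Attach a triangular antiprism (V=6, E=12, F=8) along a 3-gon: merge 3 vertices and 3 edges, delete both glued faces → V=16, E=34, F=20.
Check: V − E + F = 16 − 34 + 20 = 2.

20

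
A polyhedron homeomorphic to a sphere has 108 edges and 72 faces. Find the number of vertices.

38

Here V − E + F = 2.
V = 2 + E − F = 2 + 108 − 72 = 38.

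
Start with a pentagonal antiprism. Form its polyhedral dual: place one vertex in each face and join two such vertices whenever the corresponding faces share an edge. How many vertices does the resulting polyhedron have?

The base solid has V = 10, E = 20, F = 12.
The dual swaps V and F and preserves E: V′ = F = 12, E′ = E = 20, F′ = V = 10.

12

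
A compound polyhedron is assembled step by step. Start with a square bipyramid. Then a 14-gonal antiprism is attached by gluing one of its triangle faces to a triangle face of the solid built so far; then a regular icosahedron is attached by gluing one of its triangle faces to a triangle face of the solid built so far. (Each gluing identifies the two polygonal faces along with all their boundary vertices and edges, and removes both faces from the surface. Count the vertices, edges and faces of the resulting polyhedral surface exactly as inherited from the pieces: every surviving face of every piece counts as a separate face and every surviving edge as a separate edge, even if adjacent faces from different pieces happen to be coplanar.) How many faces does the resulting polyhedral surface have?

A square bipyramid: V=6, E=12, F=8.
Attach a 14-gonal antiprism (V=28, E=56, F=30) along a 3-gon: merge 3 vertices and 3 edges, delete both glued faces → V=31, E=65, F=36.
Attach a regular icosahedron (V=12, E=30, F=20) along a 3-gon: merge 3 vertices and 3 edges, delete both glued faces → V=40, E=92, F=54.
Check: V − E + F = 40 − 92 + 54 = 2.

54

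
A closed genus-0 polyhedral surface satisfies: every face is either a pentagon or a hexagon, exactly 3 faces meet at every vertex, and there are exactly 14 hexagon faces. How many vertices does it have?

Let x be the number of pentagons; then F = 14 + x.
Edge–face incidences: 2E = 6·14 + 5·x = 84 + 5x.
Every vertex has degree 3, so 3V = 2E.
Euler: V − E + F = 2 ⇒ (2E)/3 − E + (14 + x) = 2.
Multiply by 6: 2·(2E) − 3·(2E) + 6·(14 + x) = 12, i.e. 84 + 6x − (84 + 5x) = 12.
Collecting terms: x = 12.
Then 2E = 84 + 5·12 = 144, so E = 72, V = 2E/3 = 48, F = 14 + 12 = 26.

48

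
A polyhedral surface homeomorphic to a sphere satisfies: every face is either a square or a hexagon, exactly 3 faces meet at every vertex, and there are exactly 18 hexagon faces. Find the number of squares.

Let x be the number of squares; then F = 18 + x.
Edge–face incidences: 2E = 6·18 + 4·x = 108 + 4x.
Every vertex has degree 3, so 3V = 2E.
Euler: V − E + F = 2 ⇒ (2E)/3 − E + (18 + x) = 2.
Multiply by 6: 2·(2E) − 3·(2E) + 6·(18 + x) = 12, i.e. 108 + 6x − (108 + 4x) = 12.
Collecting terms: 2x = 12, so x = 6.
Then 2E = 108 + 4·6 = 132, so E = 66, V = 2E/3 = 44, F = 18 + 6 = 24.

6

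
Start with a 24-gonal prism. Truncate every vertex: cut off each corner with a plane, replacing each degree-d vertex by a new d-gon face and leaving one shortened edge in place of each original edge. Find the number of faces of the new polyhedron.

The base solid has V = 48, E = 72, F = 26.
Truncation replaces each original edge-end by a new vertex, so V′ = 2E = 144.
Each original edge survives, and each old vertex of degree d contributes d new edges; summing degrees gives Σd = 2E, so E′ = E + 2E = 3E = 216.
Each original face survives and each original vertex becomes one new face: F′ = F + V = 74.

74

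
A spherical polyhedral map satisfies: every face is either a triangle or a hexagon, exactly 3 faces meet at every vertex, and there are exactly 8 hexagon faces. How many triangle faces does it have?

Let x be the number of triangles; then F = 8 + x.
Edge–face incidences: 2E = 6·8 + 3·x = 48 + 3x.
Every vertex has degree 3, so 3V = 2E.
Euler: V − E + F = 2 ⇒ (2E)/3 − E + (8 + x) = 2.
Multiply by 6: 2·(2E) − 3·(2E) + 6·(8 + x) = 12, i.e. 48 + 6x − (48 + 3x) = 12.
Collecting terms: 3x = 12, so x = 4.
Then 2E = 48 + 3·4 = 60, so E = 30, V = 2E/3 = 20, F = 8 + 4 = 12.

4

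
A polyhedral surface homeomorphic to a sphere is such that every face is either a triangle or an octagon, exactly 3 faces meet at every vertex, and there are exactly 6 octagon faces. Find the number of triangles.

8

Let x be the number of triangles; then F = 6 + x.
Edge–face incidences: 2E = 8·6 + 3·x = 48 + 3x.
Every vertex has degree 3, so 3V = 2E.
Euler: V − E + F = 2 ⇒ (2E)/3 − E + (6 + x) = 2.
Multiply by 6: 2·(2E) − 3·(2E) + 6·(6 + x) = 12, i.e. 36 + 6x − (48 + 3x) = 12.
Collecting terms: 3x − 12 = 12, so 3x = 24, so x = 8.
Then 2E = 48 + 3·8 = 72, so E = 36, V = 2E/3 = 24, F = 6 + 8 = 14.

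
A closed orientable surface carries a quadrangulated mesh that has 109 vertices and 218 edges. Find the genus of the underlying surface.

Every face is a square and each edge borders two faces, so 4F = 2·218, giving F = 109.
χ = V − E + F = 109 − 218 + 109 = 0.
For a closed orientable surface χ = 2 − 2g, so g = (2 − (0))/2 = 1.

1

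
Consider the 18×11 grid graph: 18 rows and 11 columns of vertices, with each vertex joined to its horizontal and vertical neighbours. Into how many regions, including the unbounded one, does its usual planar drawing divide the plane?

The grid has V = 18·11 = 198 vertices and E = 18·10 + 11·17 = 367 edges.
F = 2 − V + E = 2 − 198 + 367 = 171.

171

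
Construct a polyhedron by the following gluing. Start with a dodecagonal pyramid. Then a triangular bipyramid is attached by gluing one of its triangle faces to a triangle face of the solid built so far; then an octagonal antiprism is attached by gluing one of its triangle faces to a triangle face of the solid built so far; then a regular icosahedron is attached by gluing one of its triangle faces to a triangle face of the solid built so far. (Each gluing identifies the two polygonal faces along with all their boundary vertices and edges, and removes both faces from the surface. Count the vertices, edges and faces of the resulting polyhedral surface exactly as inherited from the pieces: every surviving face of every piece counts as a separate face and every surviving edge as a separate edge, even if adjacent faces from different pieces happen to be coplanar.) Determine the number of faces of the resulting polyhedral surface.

51

A dodecagonal pyramid: V=13, E=24, F=13.
Attach a triangular bipyramid (V=5, E=9, F=6) along a 3-gon: merge 3 vertices and 3 edges, delete both glued faces → V=15, E=30, F=17.
Attach an octagonal antiprism (V=16, E=32, F=18) along a 3-gon: merge 3 vertices and 3 edges, delete both glued faces → V=28, E=59, F=33.
Attach a regular icosahedron (V=12, E=30, F=20) along a 3-gon: merge 3 vertices and 3 edges, delete both glued faces → V=37, E=86, F=51.
Check: V − E + F = 37 − 86 + 51 = 2.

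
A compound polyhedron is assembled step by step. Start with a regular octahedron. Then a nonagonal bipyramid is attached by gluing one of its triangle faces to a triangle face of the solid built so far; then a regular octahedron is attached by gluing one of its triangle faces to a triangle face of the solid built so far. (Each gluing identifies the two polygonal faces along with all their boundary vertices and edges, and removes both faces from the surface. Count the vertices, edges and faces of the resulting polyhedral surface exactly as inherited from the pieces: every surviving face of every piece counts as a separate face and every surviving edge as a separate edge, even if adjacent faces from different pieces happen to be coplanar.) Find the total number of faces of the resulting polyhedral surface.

30

A regular octahedron: V=6, E=12, F=8.
Attach a nonagonal bipyramid (V=11, E=27, F=18) along a 3-gon: merge 3 vertices and 3 edges, delete both glued faces → V=14, E=36, F=24.
Attach a regular octahedron (V=6, E=12, F=8) along a 3-gon: merge 3 vertices and 3 edges, delete both glued faces → V=17, E=45, F=30.
Check: V − E + F = 17 − 45 + 30 = 2.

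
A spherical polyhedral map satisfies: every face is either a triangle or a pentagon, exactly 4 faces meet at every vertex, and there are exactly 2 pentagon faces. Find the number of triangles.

Let x be the number of triangles; then F = 2 + x.
Edge–face incidences: 2E = 5·2 + 3·x = 10 + 3x.
Every vertex has degree 4, so 4V = 2E.
Euler: V − E + F = 2 ⇒ (2E)/4 − E + (2 + x) = 2.
Multiply by 8: 2·(2E) − 4·(2E) + 8·(2 + x) = 16, i.e. 16 + 8x − 2·(10 + 3x) = 16.
Collecting terms: 2x − 4 = 16, so 2x = 20, so x = 10.
Then 2E = 10 + 3·10 = 40, so E = 20, V = 2E/4 = 10, F = 2 + 10 = 12.

10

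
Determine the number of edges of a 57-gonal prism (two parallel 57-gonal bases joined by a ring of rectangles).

171

A prism on an n-gon has two n-gon bases and n rectangular sides: V = 2·57 = 114, E = 3·57 = 171, F = 57 + 2 = 59.
Check: V − E + F = 114 − 171 + 59 = 2.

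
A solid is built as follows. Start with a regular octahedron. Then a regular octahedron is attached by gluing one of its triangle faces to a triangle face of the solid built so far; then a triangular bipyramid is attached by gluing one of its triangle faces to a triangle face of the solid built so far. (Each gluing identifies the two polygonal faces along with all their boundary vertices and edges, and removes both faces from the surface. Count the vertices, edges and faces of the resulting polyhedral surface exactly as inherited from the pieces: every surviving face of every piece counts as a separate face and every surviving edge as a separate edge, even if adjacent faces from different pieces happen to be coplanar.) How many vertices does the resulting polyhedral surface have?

11

A regular octahedron: V=6, E=12, F=8.
Attach a regular octahedron (V=6, E=12, F=8) along a 3-gon: merge 3 vertices and 3 edges, delete both glued faces → V=9, E=21, F=14.
Attach a triangular bipyramid (V=5, E=9, F=6) along a 3-gon: merge 3 vertices and 3 edges, delete both glued faces → V=11, E=27, F=18.
Check: V − E + F = 11 − 27 + 18 = 2.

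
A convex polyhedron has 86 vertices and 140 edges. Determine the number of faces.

Here V − E + F = 2.
F = 2 − V + E = 2 − 86 + 140 = 56.

56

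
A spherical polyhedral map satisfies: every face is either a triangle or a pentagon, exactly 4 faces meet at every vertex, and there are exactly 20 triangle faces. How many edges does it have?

Let x be the number of pentagons; then F = 20 + x.
Edge–face incidences: 2E = 3·20 + 5·x = 60 + 5x.
Every vertex has degree 4, so 4V = 2E.
Euler: V − E + F = 2 ⇒ (2E)/4 − E + (20 + x) = 2.
Multiply by 8: 2·(2E) − 4·(2E) + 8·(20 + x) = 16, i.e. 160 + 8x − 2·(60 + 5x) = 16.
Collecting terms: −2x + 40 = 16, so −2x = −24, so x = 12.
Then 2E = 60 + 5·12 = 120, so E = 60, V = 2E/4 = 30, F = 20 + 12 = 32.

60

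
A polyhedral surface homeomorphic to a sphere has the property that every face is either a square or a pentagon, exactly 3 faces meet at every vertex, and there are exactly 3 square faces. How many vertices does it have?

Let x be the number of pentagons; then F = 3 + x.
Edge–face incidences: 2E = 4·3 + 5·x = 12 + 5x.
Every vertex has degree 3, so 3V = 2E.
Euler: V − E + F = 2 ⇒ (2E)/3 − E + (3 + x) = 2.
Multiply by 6: 2·(2E) − 3·(2E) + 6·(3 + x) = 12, i.e. 18 + 6x − (12 + 5x) = 12.
Collecting terms: x + 6 = 12, so x = 6.
Then 2E = 12 + 5·6 = 42, so E = 21, V = 2E/3 = 14, F = 3 + 6 = 9.

14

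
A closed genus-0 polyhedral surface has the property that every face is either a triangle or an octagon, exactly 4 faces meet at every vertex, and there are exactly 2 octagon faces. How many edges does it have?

32

Let x be the number of triangles; then F = 2 + x.
Edge–face incidences: 2E = 8·2 + 3·x = 16 + 3x.
Every vertex has degree 4, so 4V = 2E.
Euler: V − E + F = 2 ⇒ (2E)/4 − E + (2 + x) = 2.
Multiply by 8: 2·(2E) − 4·(2E) + 8·(2 + x) = 16, i.e. 16 + 8x − 2·(16 + 3x) = 16.
Collecting terms: 2x − 16 = 16, so 2x = 32, so x = 16.
Then 2E = 16 + 3·16 = 64, so E = 32, V = 2E/4 = 16, F = 2 + 16 = 18.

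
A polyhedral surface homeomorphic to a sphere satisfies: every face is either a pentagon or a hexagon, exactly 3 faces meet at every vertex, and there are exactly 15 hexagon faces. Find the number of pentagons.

Let x be the number of pentagons; then F = 15 + x.
Edge–face incidences: 2E = 6·15 + 5·x = 90 + 5x.
Every vertex has degree 3, so 3V = 2E.
Euler: V − E + F = 2 ⇒ (2E)/3 − E + (15 + x) = 2.
Multiply by 6: 2·(2E) − 3·(2E) + 6·(15 + x) = 12, i.e. 90 + 6x − (90 + 5x) = 12.
Collecting terms: x = 12.
Then 2E = 90 + 5·12 = 150, so E = 75, V = 2E/3 = 50, F = 15 + 12 = 27.

12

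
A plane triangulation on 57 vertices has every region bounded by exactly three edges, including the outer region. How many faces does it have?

In a plane triangulation 3F = 2E and V − E + F = 2, so F = 2V − 4 = 2·57 − 4 = 110.

110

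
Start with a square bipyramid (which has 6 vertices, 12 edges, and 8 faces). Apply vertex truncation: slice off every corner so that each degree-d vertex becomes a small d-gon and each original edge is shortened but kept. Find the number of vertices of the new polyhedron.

24

Truncation replaces each original edge-end by a new vertex, so V′ = 2E = 24.
Each original edge survives, and each old vertex of degree d contributes d new edges; summing degrees gives Σd = 2E, so E′ = E + 2E = 3E = 36.
Each original face survives and each original vertex becomes one new face: F′ = F + V = 14.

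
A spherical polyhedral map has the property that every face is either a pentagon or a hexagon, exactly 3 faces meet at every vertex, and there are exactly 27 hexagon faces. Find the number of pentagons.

Let x be the number of pentagons; then F = 27 + x.
Edge–face incidences: 2E = 6·27 + 5·x = 162 + 5x.
Every vertex has degree 3, so 3V = 2E.
Euler: V − E + F = 2 ⇒ (2E)/3 − E + (27 + x) = 2.
Multiply by 6: 2·(2E) − 3·(2E) + 6·(27 + x) = 12, i.e. 162 + 6x − (162 + 5x) = 12.
Collecting terms: x = 12.
Then 2E = 162 + 5·12 = 222, so E = 111, V = 2E/3 = 74, F = 27 + 12 = 39.

12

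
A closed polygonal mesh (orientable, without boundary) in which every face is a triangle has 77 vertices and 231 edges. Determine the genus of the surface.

Every face is a triangle and each edge borders two faces, so 3F = 2·231, giving F = 154.
χ = V − E + F = 77 − 231 + 154 = 0.
For a closed orientable surface χ = 2 − 2g, so g = (2 − (0))/2 = 1.

1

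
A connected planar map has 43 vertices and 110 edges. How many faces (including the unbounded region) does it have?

69

Euler's formula for a connected plane graph: V − E + F = 2, so F = 2 − 43 + 110 = 69.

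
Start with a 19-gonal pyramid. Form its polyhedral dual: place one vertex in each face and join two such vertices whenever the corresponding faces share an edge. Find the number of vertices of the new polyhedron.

20

The base solid has V = 20, E = 38, F = 20.
The dual swaps V and F and preserves E: V′ = F = 20, E′ = E = 38, F′ = V = 20.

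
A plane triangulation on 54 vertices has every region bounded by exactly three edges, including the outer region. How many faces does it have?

In a plane triangulation 3F = 2E and V − E + F = 2, so F = 2V − 4 = 2·54 − 4 = 104.

104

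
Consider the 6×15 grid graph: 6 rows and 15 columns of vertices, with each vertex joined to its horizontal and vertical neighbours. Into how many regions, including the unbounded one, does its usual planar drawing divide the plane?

71

The grid has V = 6·15 = 90 vertices and E = 6·14 + 15·5 = 159 edges.
F = 2 − V + E = 2 − 90 + 159 = 71.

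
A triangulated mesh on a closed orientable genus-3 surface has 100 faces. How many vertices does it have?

46

χ = 2 − 2·3 = -4, and every face is a triangle so 3F = 2E.
E = 3·100/2 = 150. Then V = -4 + E − F = -4 + 150 − 100 = 46.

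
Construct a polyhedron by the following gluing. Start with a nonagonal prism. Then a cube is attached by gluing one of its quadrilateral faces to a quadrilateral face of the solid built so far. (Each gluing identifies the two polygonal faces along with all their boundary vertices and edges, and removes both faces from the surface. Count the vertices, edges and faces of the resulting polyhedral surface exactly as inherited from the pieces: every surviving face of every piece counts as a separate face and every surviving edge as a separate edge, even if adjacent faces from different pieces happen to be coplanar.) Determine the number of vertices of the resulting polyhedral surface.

22

A nonagonal prism: V=18, E=27, F=11.
Attach a cube (V=8, E=12, F=6) along a 4-gon: merge 4 vertices and 4 edges, delete both glued faces → V=22, E=35, F=15.
Check: V − E + F = 22 − 35 + 15 = 2.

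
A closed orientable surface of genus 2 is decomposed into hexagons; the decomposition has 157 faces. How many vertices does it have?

χ = 2 − 2·2 = -2, and every face is a hexagon so 6F = 2E.
E = 6·157/2 = 471. Then V = -2 + E − F = -2 + 471 − 157 = 312.

312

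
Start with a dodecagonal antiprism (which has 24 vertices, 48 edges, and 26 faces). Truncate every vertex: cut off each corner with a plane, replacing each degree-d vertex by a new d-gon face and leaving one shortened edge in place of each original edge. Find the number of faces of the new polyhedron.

Truncation replaces each original edge-end by a new vertex, so V′ = 2E = 96.
Each original edge survives, and each old vertex of degree d contributes d new edges; summing degrees gives Σd = 2E, so E′ = E + 2E = 3E = 144.
Each original face survives and each original vertex becomes one new face: F′ = F + V = 50.

50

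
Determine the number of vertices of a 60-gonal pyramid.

61

A pyramid on an n-gon base has one n-gon and n triangles: V = 60 + 1 = 61, E = 2·60 = 120, F = 60 + 1 = 61.
Check: V − E + F = 61 − 120 + 61 = 2.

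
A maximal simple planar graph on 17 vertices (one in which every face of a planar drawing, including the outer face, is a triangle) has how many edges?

45

In a plane triangulation 3F = 2E and V − E + F = 2, so E = 3V − 6 = 3·17 − 6 = 45.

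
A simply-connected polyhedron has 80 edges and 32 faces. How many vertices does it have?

50

Here V − E + F = 2.
V = 2 + E − F = 2 + 80 − 32 = 50.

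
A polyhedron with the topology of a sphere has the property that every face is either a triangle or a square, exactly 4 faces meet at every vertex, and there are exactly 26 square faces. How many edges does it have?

64

Let x be the number of triangles; then F = 26 + x.
Edge–face incidences: 2E = 4·26 + 3·x = 104 + 3x.
Every vertex has degree 4, so 4V = 2E.
Euler: V − E + F = 2 ⇒ (2E)/4 − E + (26 + x) = 2.
Multiply by 8: 2·(2E) − 4·(2E) + 8·(26 + x) = 16, i.e. 208 + 8x − 2·(104 + 3x) = 16.
Collecting terms: 2x = 16, so x = 8.
Then 2E = 104 + 3·8 = 128, so E = 64, V = 2E/4 = 32, F = 26 + 8 = 34.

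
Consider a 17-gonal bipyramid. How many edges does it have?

51

A bipyramid over an n-gon has 2n triangular faces and n + 2 vertices: V = 17 + 2 = 19, E = 3·17 = 51, F = 2·17 = 34.
Check: V − E + F = 19 − 51 + 34 = 2.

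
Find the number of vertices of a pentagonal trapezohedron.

The n-trapezohedron (dual of the n-antiprism) has V = 2·5 + 2 = 12, E = 4·5 = 20, F = 2·5 = 10.

12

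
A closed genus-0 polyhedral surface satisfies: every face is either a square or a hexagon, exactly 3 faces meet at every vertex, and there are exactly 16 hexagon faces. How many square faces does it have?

Let x be the number of squares; then F = 16 + x.
Edge–face incidences: 2E = 6·16 + 4·x = 96 + 4x.
Every vertex has degree 3, so 3V = 2E.
Euler: V − E + F = 2 ⇒ (2E)/3 − E + (16 + x) = 2.
Multiply by 6: 2·(2E) − 3·(2E) + 6·(16 + x) = 12, i.e. 96 + 6x − (96 + 4x) = 12.
Collecting terms: 2x = 12, so x = 6.
Then 2E = 96 + 4·6 = 120, so E = 60, V = 2E/3 = 40, F = 16 + 6 = 22.

6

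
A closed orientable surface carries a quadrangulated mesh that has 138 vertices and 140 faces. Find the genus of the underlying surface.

Every face is a square, so 2E = 4·140 = 560, giving E = 280.
χ = V − E + F = 138 − 280 + 140 = -2.
For a closed orientable surface χ = 2 − 2g, so g = (2 − (-2))/2 = 2.

2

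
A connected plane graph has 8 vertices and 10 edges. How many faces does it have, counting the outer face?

4

Euler's formula for a connected plane graph: V − E + F = 2, so F = 2 − 8 + 10 = 4.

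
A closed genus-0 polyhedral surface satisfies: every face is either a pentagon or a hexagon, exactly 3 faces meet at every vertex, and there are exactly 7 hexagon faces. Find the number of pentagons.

12

Let x be the number of pentagons; then F = 7 + x.
Edge–face incidences: 2E = 6·7 + 5·x = 42 + 5x.
Every vertex has degree 3, so 3V = 2E.
Euler: V − E + F = 2 ⇒ (2E)/3 − E + (7 + x) = 2.
Multiply by 6: 2·(2E) − 3·(2E) + 6·(7 + x) = 12, i.e. 42 + 6x − (42 + 5x) = 12.
Collecting terms: x = 12.
Then 2E = 42 + 5·12 = 102, so E = 51, V = 2E/3 = 34, F = 7 + 12 = 19.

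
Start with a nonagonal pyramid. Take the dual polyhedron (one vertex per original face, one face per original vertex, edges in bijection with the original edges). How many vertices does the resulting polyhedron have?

10

The base solid has V = 10, E = 18, F = 10.
The dual swaps V and F and preserves E: V′ = F = 10, E′ = E = 18, F′ = V = 10.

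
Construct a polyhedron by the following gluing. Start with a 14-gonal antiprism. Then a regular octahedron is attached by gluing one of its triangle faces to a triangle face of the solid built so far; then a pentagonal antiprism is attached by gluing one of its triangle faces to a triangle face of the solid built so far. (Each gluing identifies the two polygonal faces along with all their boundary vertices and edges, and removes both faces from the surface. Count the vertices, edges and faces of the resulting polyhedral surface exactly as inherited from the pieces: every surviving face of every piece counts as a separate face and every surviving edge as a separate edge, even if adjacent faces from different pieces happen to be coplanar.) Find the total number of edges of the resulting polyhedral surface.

82

A 14-gonal antiprism: V=28, E=56, F=30.
Attach a regular octahedron (V=6, E=12, F=8) along a 3-gon: merge 3 vertices and 3 edges, delete both glued faces → V=31, E=65, F=36.
Attach a pentagonal antiprism (V=10, E=20, F=12) along a 3-gon: merge 3 vertices and 3 edges, delete both glued faces → V=38, E=82, F=46.
Check: V − E + F = 38 − 82 + 46 = 2.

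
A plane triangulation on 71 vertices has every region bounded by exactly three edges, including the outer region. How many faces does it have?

In a plane triangulation 3F = 2E and V − E + F = 2, so F = 2V − 4 = 2·71 − 4 = 138.

138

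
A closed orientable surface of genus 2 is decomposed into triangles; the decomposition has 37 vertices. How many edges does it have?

117

χ = 2 − 2·2 = -2, and every face is a triangle so 3F = 2E.
V − E + F = -2 with E = 3F/2 gives 37 − (3/2 − 1)·F = -2, so F = 78 and E = 117.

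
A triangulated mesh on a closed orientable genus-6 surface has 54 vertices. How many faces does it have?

χ = 2 − 2·6 = -10, and every face is a triangle so 3F = 2E.
V − E + F = -10 with E = 3F/2 gives 54 − (3/2 − 1)·F = -10, so F = 128 and E = 192.

128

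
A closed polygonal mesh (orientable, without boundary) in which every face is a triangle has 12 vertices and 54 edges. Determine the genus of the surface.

Every face is a triangle and each edge borders two faces, so 3F = 2·54, giving F = 36.
χ = V − E + F = 12 − 54 + 36 = -6.
For a closed orientable surface χ = 2 − 2g, so g = (2 − (-6))/2 = 4.

4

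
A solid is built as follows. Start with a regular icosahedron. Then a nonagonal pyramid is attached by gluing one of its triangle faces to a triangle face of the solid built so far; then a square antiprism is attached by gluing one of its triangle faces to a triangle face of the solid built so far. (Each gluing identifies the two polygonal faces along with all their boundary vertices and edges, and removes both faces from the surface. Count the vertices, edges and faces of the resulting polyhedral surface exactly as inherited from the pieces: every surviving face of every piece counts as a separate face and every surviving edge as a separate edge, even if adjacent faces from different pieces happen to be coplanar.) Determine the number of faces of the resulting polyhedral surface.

36

A regular icosahedron: V=12, E=30, F=20.
Attach a nonagonal pyramid (V=10, E=18, F=10) along a 3-gon: merge 3 vertices and 3 edges, delete both glued faces → V=19, E=45, F=28.
Attach a square antiprism (V=8, E=16, F=10) along a 3-gon: merge 3 vertices and 3 edges, delete both glued faces → V=24, E=58, F=36.
Check: V − E + F = 24 − 58 + 36 = 2.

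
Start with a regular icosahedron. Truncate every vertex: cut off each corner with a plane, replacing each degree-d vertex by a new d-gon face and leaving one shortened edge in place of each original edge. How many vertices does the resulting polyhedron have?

60

The base solid has V = 12, E = 30, F = 20.
Truncation replaces each original edge-end by a new vertex, so V′ = 2E = 60.
Each original edge survives, and each old vertex of degree d contributes d new edges; summing degrees gives Σd = 2E, so E′ = E + 2E = 3E = 90.
Each original face survives and each original vertex becomes one new face: F′ = F + V = 32.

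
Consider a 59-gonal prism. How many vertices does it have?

118

A prism on an n-gon has two n-gon bases and n rectangular sides: V = 2·59 = 118, E = 3·59 = 177, F = 59 + 2 = 61.
Check: V − E + F = 118 − 177 + 61 = 2.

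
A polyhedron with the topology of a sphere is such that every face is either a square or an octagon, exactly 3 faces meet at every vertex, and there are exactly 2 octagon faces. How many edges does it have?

24

Let x be the number of squares; then F = 2 + x.
Edge–face incidences: 2E = 8·2 + 4·x = 16 + 4x.
Every vertex has degree 3, so 3V = 2E.
Euler: V − E + F = 2 ⇒ (2E)/3 − E + (2 + x) = 2.
Multiply by 6: 2·(2E) − 3·(2E) + 6·(2 + x) = 12, i.e. 12 + 6x − (16 + 4x) = 12.
Collecting terms: 2x − 4 = 12, so 2x = 16, so x = 8.
Then 2E = 16 + 4·8 = 48, so E = 24, V = 2E/3 = 16, F = 2 + 8 = 10.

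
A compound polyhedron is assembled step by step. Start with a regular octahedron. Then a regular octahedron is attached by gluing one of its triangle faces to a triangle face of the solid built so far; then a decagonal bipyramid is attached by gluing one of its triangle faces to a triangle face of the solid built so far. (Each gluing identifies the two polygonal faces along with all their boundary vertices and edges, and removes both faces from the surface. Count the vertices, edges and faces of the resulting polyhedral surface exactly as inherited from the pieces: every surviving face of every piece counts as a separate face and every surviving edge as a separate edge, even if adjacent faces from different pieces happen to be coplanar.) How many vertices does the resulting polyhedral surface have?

A regular octahedron: V=6, E=12, F=8.
Attach a regular octahedron (V=6, E=12, F=8) along a 3-gon: merge 3 vertices and 3 edges, delete both glued faces → V=9, E=21, F=14.
Attach a decagonal bipyramid (V=12, E=30, F=20) along a 3-gon: merge 3 vertices and 3 edges, delete both glued faces → V=18, E=48, F=32.
Check: V − E + F = 18 − 48 + 32 = 2.

18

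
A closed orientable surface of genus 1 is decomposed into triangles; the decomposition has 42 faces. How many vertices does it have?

χ = 2 − 2·1 = 0, and every face is a triangle so 3F = 2E.
E = 3·42/2 = 63. Then V = 0 + E − F = 0 + 63 − 42 = 21.

21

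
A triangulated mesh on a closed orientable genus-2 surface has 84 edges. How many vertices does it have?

χ = 2 − 2·2 = -2, and every face is a triangle so 3F = 2E.
F = 2E/3 = 56. Then V = -2 + E − F = -2 + 84 − 56 = 26.

26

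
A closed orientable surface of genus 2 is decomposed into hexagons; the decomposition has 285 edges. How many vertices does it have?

188

χ = 2 − 2·2 = -2, and every face is a hexagon so 6F = 2E.
F = 2E/6 = 95. Then V = -2 + E − F = -2 + 285 − 95 = 188.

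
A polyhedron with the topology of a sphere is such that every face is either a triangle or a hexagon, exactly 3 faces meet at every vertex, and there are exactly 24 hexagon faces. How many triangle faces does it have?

Let x be the number of triangles; then F = 24 + x.
Edge–face incidences: 2E = 6·24 + 3·x = 144 + 3x.
Every vertex has degree 3, so 3V = 2E.
Euler: V − E + F = 2 ⇒ (2E)/3 − E + (24 + x) = 2.
Multiply by 6: 2·(2E) − 3·(2E) + 6·(24 + x) = 12, i.e. 144 + 6x − (144 + 3x) = 12.
Collecting terms: 3x = 12, so x = 4.
Then 2E = 144 + 3·4 = 156, so E = 78, V = 2E/3 = 52, F = 24 + 4 = 28.

4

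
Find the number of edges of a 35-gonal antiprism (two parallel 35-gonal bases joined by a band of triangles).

140

An antiprism on an n-gon has two n-gon caps and 2n triangles: V = 2·35 = 70, E = 4·35 = 140, F = 2·35 + 2 = 72.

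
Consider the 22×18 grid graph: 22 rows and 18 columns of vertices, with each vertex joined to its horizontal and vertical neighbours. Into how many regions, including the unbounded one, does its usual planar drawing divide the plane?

358

The grid has V = 22·18 = 396 vertices and E = 22·17 + 18·21 = 752 edges.
F = 2 − V + E = 2 − 396 + 752 = 358.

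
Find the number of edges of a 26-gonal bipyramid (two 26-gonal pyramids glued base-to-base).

78

A bipyramid over an n-gon has 2n triangular faces and n + 2 vertices: V = 26 + 2 = 28, E = 3·26 = 78, F = 2·26 = 52.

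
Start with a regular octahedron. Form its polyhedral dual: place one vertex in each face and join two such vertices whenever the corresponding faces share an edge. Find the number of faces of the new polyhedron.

The base solid has V = 6, E = 12, F = 8.
The dual swaps V and F and preserves E: V′ = F = 8, E′ = E = 12, F′ = V = 6.

6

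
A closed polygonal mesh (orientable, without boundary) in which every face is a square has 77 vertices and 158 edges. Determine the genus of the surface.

2

Every face is a square and each edge borders two faces, so 4F = 2·158, giving F = 79.
χ = V − E + F = 77 − 158 + 79 = -2.
For a closed orientable surface χ = 2 − 2g, so g = (2 − (-2))/2 = 2.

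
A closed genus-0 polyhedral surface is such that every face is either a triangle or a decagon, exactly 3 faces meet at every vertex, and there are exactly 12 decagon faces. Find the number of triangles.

Let x be the number of triangles; then F = 12 + x.
Edge–face incidences: 2E = 10·12 + 3·x = 120 + 3x.
Every vertex has degree 3, so 3V = 2E.
Euler: V − E + F = 2 ⇒ (2E)/3 − E + (12 + x) = 2.
Multiply by 6: 2·(2E) − 3·(2E) + 6·(12 + x) = 12, i.e. 72 + 6x − (120 + 3x) = 12.
Collecting terms: 3x − 48 = 12, so 3x = 60, so x = 20.
Then 2E = 120 + 3·20 = 180, so E = 90, V = 2E/3 = 60, F = 12 + 20 = 32.

20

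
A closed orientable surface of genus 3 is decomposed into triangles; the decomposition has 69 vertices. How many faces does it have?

146

χ = 2 − 2·3 = -4, and every face is a triangle so 3F = 2E.
V − E + F = -4 with E = 3F/2 gives 69 − (3/2 − 1)·F = -4, so F = 146 and E = 219.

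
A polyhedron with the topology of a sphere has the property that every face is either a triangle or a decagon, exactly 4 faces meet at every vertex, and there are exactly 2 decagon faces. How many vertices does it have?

Let x be the number of triangles; then F = 2 + x.
Edge–face incidences: 2E = 10·2 + 3·x = 20 + 3x.
Every vertex has degree 4, so 4V = 2E.
Euler: V − E + F = 2 ⇒ (2E)/4 − E + (2 + x) = 2.
Multiply by 8: 2·(2E) − 4·(2E) + 8·(2 + x) = 16, i.e. 16 + 8x − 2·(20 + 3x) = 16.
Collecting terms: 2x − 24 = 16, so 2x = 40, so x = 20.
Then 2E = 20 + 3·20 = 80, so E = 40, V = 2E/4 = 20, F = 2 + 20 = 22.

20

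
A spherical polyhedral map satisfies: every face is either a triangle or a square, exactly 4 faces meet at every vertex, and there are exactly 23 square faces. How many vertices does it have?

29

Let x be the number of triangles; then F = 23 + x.
Edge–face incidences: 2E = 4·23 + 3·x = 92 + 3x.
Every vertex has degree 4, so 4V = 2E.
Euler: V − E + F = 2 ⇒ (2E)/4 − E + (23 + x) = 2.
Multiply by 8: 2·(2E) − 4·(2E) + 8·(23 + x) = 16, i.e. 184 + 8x − 2·(92 + 3x) = 16.
Collecting terms: 2x = 16, so x = 8.
Then 2E = 92 + 3·8 = 116, so E = 58, V = 2E/4 = 29, F = 23 + 8 = 31.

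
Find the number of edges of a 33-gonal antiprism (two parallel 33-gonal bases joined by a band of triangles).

132

An antiprism on an n-gon has two n-gon caps and 2n triangles: V = 2·33 = 66, E = 4·33 = 132, F = 2·33 + 2 = 68.
Check: V − E + F = 66 − 132 + 68 = 2.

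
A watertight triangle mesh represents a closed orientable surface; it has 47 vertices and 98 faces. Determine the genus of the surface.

2

Every face is a triangle, so 2E = 3·98 = 294, giving E = 147.
χ = V − E + F = 47 − 147 + 98 = -2.
For a closed orientable surface χ = 2 − 2g, so g = (2 − (-2))/2 = 2.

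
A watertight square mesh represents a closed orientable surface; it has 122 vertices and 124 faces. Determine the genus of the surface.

Every face is a square, so 2E = 4·124 = 496, giving E = 248.
χ = V − E + F = 122 − 248 + 124 = -2.
For a closed orientable surface χ = 2 − 2g, so g = (2 − (-2))/2 = 2.

2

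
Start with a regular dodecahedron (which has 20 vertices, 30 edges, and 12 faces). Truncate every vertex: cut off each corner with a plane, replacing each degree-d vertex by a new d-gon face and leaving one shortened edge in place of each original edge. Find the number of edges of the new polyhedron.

90

Truncation replaces each original edge-end by a new vertex, so V′ = 2E = 60.
Each original edge survives, and each old vertex of degree d contributes d new edges; summing degrees gives Σd = 2E, so E′ = E + 2E = 3E = 90.
Each original face survives and each original vertex becomes one new face: F′ = F + V = 32.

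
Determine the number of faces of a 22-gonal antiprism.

An antiprism on an n-gon has two n-gon caps and 2n triangles: V = 2·22 = 44, E = 4·22 = 88, F = 2·22 + 2 = 46.

46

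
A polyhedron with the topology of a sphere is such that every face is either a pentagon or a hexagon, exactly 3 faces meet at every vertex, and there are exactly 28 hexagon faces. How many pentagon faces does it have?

12

Let x be the number of pentagons; then F = 28 + x.
Edge–face incidences: 2E = 6·28 + 5·x = 168 + 5x.
Every vertex has degree 3, so 3V = 2E.
Euler: V − E + F = 2 ⇒ (2E)/3 − E + (28 + x) = 2.
Multiply by 6: 2·(2E) − 3·(2E) + 6·(28 + x) = 12, i.e. 168 + 6x − (168 + 5x) = 12.
Collecting terms: x = 12.
Then 2E = 168 + 5·12 = 228, so E = 114, V = 2E/3 = 76, F = 28 + 12 = 40.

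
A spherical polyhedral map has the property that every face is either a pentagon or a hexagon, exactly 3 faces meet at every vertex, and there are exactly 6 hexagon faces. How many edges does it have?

Let x be the number of pentagons; then F = 6 + x.
Edge–face incidences: 2E = 6·6 + 5·x = 36 + 5x.
Every vertex has degree 3, so 3V = 2E.
Euler: V − E + F = 2 ⇒ (2E)/3 − E + (6 + x) = 2.
Multiply by 6: 2·(2E) − 3·(2E) + 6·(6 + x) = 12, i.e. 36 + 6x − (36 + 5x) = 12.
Collecting terms: x = 12.
Then 2E = 36 + 5·12 = 96, so E = 48, V = 2E/3 = 32, F = 6 + 12 = 18.

48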